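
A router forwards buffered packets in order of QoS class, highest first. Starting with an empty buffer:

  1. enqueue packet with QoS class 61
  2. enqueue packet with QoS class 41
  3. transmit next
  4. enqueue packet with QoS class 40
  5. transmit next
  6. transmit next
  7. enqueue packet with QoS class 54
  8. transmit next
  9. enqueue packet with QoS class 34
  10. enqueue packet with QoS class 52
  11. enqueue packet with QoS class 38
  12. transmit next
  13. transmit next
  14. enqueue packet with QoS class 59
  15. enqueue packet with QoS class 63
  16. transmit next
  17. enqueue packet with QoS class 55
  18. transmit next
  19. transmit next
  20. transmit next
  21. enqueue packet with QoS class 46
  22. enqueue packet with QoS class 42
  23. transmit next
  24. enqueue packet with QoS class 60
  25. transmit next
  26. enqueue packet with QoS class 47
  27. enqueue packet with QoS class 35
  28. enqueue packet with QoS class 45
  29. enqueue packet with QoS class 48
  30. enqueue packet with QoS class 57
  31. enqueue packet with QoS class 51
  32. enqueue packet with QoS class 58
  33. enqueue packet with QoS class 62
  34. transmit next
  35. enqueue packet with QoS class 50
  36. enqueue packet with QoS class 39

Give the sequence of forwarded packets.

61, 41, 40, 54, 52, 38, 63, 59, 55, 34, 46, 60, 62

insert 61 → {61}
insert 41 → {61, 41}
transmit next → 61; now {41}
insert 40 → {41, 40}
transmit next → 41; now {40}
transmit next → 40; now {}
insert 54 → {54}
transmit next → 54; now {}
insert 34 → {34}
insert 52 → {52, 34}
insert 38 → {52, 38, 34}
transmit next → 52; now {38, 34}
transmit next → 38; now {34}
insert 59 → {59, 34}
insert 63 → {63, 59, 34}
transmit next → 63; now {59, 34}
insert 55 → {59, 55, 34}
transmit next → 59; now {55, 34}
transmit next → 55; now {34}
transmit next → 34; now {}
insert 46 → {46}
insert 42 → {46, 42}
transmit next → 46; now {42}
insert 60 → {60, 42}
transmit next → 60; now {42}
insert 47 → {47, 42}
insert 35 → {47, 42, 35}
insert 45 → {47, 45, 42, 35}
insert 48 → {48, 47, 45, 42, 35}
insert 57 → {57, 48, 47, 45, 42, 35}
insert 51 → {57, 51, 48, 47, 45, 42, 35}
insert 58 → {58, 57, 51, 48, 47, 45, 42, 35}
insert 62 → {62, 58, 57, 51, 48, 47, 45, 42, 35}
transmit next → 62; now {58, 57, 51, 48, 47, 45, 42, 35}
insert 50 → {58, 57, 51, 50, 48, 47, 45, 42, 35}
insert 39 → {58, 57, 51, 50, 48, 47, 45, 42, 39, 35}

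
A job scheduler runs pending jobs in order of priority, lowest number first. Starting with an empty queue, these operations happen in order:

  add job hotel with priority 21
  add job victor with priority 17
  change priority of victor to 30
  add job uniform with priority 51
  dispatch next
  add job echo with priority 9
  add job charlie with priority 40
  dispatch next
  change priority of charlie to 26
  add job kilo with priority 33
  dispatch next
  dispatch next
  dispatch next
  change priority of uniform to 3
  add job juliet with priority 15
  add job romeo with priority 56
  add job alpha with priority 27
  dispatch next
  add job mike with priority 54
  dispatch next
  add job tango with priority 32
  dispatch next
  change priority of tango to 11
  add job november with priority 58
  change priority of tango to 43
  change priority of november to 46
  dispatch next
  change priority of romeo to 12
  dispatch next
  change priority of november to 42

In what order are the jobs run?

hotel → echo → charlie → victor → kilo → uniform → juliet → alpha → tango → romeo

add hotel (priority 21) → {hotel:21}
add victor (priority 17) → {victor:17, hotel:21}
update victor to priority 30 → {hotel:21, victor:30}
add uniform (priority 51) → {hotel:21, victor:30, uniform:51}
dispatch next → hotel; now {victor:30, uniform:51}
add echo (priority 9) → {echo:9, victor:30, uniform:51}
add charlie (priority 40) → {echo:9, victor:30, charlie:40, uniform:51}
dispatch next → echo; now {victor:30, charlie:40, uniform:51}
update charlie to priority 26 → {charlie:26, victor:30, uniform:51}
add kilo (priority 33) → {charlie:26, victor:30, kilo:33, uniform:51}
dispatch next → charlie; now {victor:30, kilo:33, uniform:51}
dispatch next → victor; now {kilo:33, uniform:51}
dispatch next → kilo; now {uniform:51}
update uniform to priority 3 → {uniform:3}
add juliet (priority 15) → {uniform:3, juliet:15}
add romeo (priority 56) → {uniform:3, juliet:15, romeo:56}
add alpha (priority 27) → {uniform:3, juliet:15, alpha:27, romeo:56}
dispatch next → uniform; now {juliet:15, alpha:27, romeo:56}
add mike (priority 54) → {juliet:15, alpha:27, mike:54, romeo:56}
dispatch next → juliet; now {alpha:27, mike:54, romeo:56}
add tango (priority 32) → {alpha:27, tango:32, mike:54, romeo:56}
dispatch next → alpha; now {tango:32, mike:54, romeo:56}
update tango to priority 11 → {tango:11, mike:54, romeo:56}
add november (priority 58) → {tango:11, mike:54, romeo:56, november:58}
update tango to priority 43 → {tango:43, mike:54, romeo:56, november:58}
update november to priority 46 → {tango:43, november:46, mike:54, romeo:56}
dispatch next → tango; now {november:46, mike:54, romeo:56}
update romeo to priority 12 → {romeo:12, november:46, mike:54}
dispatch next → romeo; now {november:46, mike:54}
update november to priority 42 → {november:42, mike:54}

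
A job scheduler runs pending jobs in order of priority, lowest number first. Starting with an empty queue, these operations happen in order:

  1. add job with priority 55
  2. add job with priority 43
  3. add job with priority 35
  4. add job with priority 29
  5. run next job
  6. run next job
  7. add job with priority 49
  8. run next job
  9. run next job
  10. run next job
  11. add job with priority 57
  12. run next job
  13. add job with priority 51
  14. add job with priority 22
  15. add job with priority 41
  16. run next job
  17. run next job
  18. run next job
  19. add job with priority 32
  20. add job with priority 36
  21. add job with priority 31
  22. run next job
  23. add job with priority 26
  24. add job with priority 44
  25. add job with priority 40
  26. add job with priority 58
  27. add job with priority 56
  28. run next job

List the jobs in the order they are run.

insert 55 → {55}
insert 43 → {43, 55}
insert 35 → {35, 43, 55}
insert 29 → {29, 35, 43, 55}
run next job → 29; now {35, 43, 55}
run next job → 35; now {43, 55}
insert 49 → {43, 49, 55}
run next job → 43; now {49, 55}
run next job → 49; now {55}
run next job → 55; now {}
insert 57 → {57}
run next job → 57; now {}
insert 51 → {51}
insert 22 → {22, 51}
insert 41 → {22, 41, 51}
run next job → 22; now {41, 51}
run next job → 41; now {51}
run next job → 51; now {}
insert 32 → {32}
insert 36 → {32, 36}
insert 31 → {31, 32, 36}
run next job → 31; now {32, 36}
insert 26 → {26, 32, 36}
insert 44 → {26, 32, 36, 44}
insert 40 → {26, 32, 36, 40, 44}
insert 58 → {26, 32, 36, 40, 44, 58}
insert 56 → {26, 32, 36, 40, 44, 56, 58}
run next job → 26; now {32, 36, 40, 44, 56, 58}

29, 35, 43, 49, 55, 57, 22, 41, 51, 31, 26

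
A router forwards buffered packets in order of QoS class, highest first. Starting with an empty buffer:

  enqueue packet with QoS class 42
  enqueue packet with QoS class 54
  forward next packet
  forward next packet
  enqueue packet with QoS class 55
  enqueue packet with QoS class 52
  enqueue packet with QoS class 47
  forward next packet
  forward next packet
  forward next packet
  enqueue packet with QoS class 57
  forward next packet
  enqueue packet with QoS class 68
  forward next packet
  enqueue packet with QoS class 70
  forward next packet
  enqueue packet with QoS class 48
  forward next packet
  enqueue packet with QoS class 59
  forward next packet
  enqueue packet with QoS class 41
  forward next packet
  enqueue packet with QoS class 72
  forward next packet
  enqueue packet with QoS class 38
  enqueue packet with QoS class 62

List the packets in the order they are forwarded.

insert 42 → {42}
insert 54 → {54, 42}
forward next packet → 54; now {42}
forward next packet → 42; now {}
insert 55 → {55}
insert 52 → {55, 52}
insert 47 → {55, 52, 47}
forward next packet → 55; now {52, 47}
forward next packet → 52; now {47}
forward next packet → 47; now {}
insert 57 → {57}
forward next packet → 57; now {}
insert 68 → {68}
forward next packet → 68; now {}
insert 70 → {70}
forward next packet → 70; now {}
insert 48 → {48}
forward next packet → 48; now {}
insert 59 → {59}
forward next packet → 59; now {}
insert 41 → {41}
forward next packet → 41; now {}
insert 72 → {72}
forward next packet → 72; now {}
insert 38 → {38}
insert 62 → {62, 38}

54, 42, 55, 52, 47, 57, 68, 70, 48, 59, 41, 72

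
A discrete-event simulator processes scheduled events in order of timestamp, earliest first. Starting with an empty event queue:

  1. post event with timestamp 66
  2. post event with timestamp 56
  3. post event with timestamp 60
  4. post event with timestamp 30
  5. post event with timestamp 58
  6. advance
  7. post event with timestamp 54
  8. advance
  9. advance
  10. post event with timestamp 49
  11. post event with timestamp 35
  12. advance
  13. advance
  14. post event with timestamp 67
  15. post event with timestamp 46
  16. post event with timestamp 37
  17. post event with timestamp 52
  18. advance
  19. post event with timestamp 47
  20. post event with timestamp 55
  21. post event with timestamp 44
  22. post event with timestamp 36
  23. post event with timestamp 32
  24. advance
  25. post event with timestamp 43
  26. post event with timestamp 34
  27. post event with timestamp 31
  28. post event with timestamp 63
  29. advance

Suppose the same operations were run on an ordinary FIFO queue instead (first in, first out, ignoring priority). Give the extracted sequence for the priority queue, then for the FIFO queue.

insert 66 → {66}
insert 56 → {56, 66}
insert 60 → {56, 60, 66}
insert 30 → {30, 56, 60, 66}
insert 58 → {30, 56, 58, 60, 66}
advance → 30; now {56, 58, 60, 66}
insert 54 → {54, 56, 58, 60, 66}
advance → 54; now {56, 58, 60, 66}
advance → 56; now {58, 60, 66}
insert 49 → {49, 58, 60, 66}
insert 35 → {35, 49, 58, 60, 66}
advance → 35; now {49, 58, 60, 66}
advance → 49; now {58, 60, 66}
insert 67 → {58, 60, 66, 67}
insert 46 → {46, 58, 60, 66, 67}
insert 37 → {37, 46, 58, 60, 66, 67}
insert 52 → {37, 46, 52, 58, 60, 66, 67}
advance → 37; now {46, 52, 58, 60, 66, 67}
insert 47 → {46, 47, 52, 58, 60, 66, 67}
insert 55 → {46, 47, 52, 55, 58, 60, 66, 67}
insert 44 → {44, 46, 47, 52, 55, 58, 60, 66, 67}
insert 36 → {36, 44, 46, 47, 52, 55, 58, 60, 66, 67}
insert 32 → {32, 36, 44, 46, 47, 52, 55, 58, 60, 66, 67}
advance → 32; now {36, 44, 46, 47, 52, 55, 58, 60, 66, 67}
insert 43 → {36, 43, 44, 46, 47, 52, 55, 58, 60, 66, 67}
insert 34 → {34, 36, 43, 44, 46, 47, 52, 55, 58, 60, 66, 67}
insert 31 → {31, 34, 36, 43, 44, 46, 47, 52, 55, 58, 60, 66, 67}
insert 63 → {31, 34, 36, 43, 44, 46, 47, 52, 55, 58, 60, 63, 66, 67}
advance → 31; now {34, 36, 43, 44, 46, 47, 52, 55, 58, 60, 63, 66, 67}

priority queue: 30 → 54 → 56 → 35 → 49 → 37 → 32 → 31; FIFO queue: 66, 56, 60, 30, 58, 54, 49, 35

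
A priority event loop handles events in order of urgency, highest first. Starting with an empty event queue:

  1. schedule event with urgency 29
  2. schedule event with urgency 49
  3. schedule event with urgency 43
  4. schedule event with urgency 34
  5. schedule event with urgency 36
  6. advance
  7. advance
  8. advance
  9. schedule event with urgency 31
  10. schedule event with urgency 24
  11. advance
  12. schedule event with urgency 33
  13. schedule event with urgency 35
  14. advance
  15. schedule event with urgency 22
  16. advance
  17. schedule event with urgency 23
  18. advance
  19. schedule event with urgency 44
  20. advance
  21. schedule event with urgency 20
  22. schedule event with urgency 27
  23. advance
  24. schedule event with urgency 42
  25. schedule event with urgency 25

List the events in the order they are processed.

[49, 43, 36, 34, 35, 33, 31, 44, 29]

insert 29 → {29}
insert 49 → {49, 29}
insert 43 → {49, 43, 29}
insert 34 → {49, 43, 34, 29}
insert 36 → {49, 43, 36, 34, 29}
advance → 49; now {43, 36, 34, 29}
advance → 43; now {36, 34, 29}
advance → 36; now {34, 29}
insert 31 → {34, 31, 29}
insert 24 → {34, 31, 29, 24}
advance → 34; now {31, 29, 24}
insert 33 → {33, 31, 29, 24}
insert 35 → {35, 33, 31, 29, 24}
advance → 35; now {33, 31, 29, 24}
insert 22 → {33, 31, 29, 24, 22}
advance → 33; now {31, 29, 24, 22}
insert 23 → {31, 29, 24, 23, 22}
advance → 31; now {29, 24, 23, 22}
insert 44 → {44, 29, 24, 23, 22}
advance → 44; now {29, 24, 23, 22}
insert 20 → {29, 24, 23, 22, 20}
insert 27 → {29, 27, 24, 23, 22, 20}
advance → 29; now {27, 24, 23, 22, 20}
insert 42 → {42, 27, 24, 23, 22, 20}
insert 25 → {42, 27, 25, 24, 23, 22, 20}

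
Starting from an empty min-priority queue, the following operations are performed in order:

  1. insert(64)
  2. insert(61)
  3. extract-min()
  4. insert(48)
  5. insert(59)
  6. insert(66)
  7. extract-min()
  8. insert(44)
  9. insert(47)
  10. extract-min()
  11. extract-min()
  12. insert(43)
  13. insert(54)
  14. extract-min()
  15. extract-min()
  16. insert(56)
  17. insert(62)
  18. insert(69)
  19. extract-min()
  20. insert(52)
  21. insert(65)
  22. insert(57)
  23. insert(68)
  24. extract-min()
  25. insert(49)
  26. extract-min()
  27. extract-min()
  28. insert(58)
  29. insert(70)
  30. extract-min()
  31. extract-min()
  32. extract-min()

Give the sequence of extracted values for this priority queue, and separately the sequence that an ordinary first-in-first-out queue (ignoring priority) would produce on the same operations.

insert 64 → {64}
insert 61 → {61, 64}
extract-min → 61; now {64}
insert 48 → {48, 64}
insert 59 → {48, 59, 64}
insert 66 → {48, 59, 64, 66}
extract-min → 48; now {59, 64, 66}
insert 44 → {44, 59, 64, 66}
insert 47 → {44, 47, 59, 64, 66}
extract-min → 44; now {47, 59, 64, 66}
extract-min → 47; now {59, 64, 66}
insert 43 → {43, 59, 64, 66}
insert 54 → {43, 54, 59, 64, 66}
extract-min → 43; now {54, 59, 64, 66}
extract-min → 54; now {59, 64, 66}
insert 56 → {56, 59, 64, 66}
insert 62 → {56, 59, 62, 64, 66}
insert 69 → {56, 59, 62, 64, 66, 69}
extract-min → 56; now {59, 62, 64, 66, 69}
insert 52 → {52, 59, 62, 64, 66, 69}
insert 65 → {52, 59, 62, 64, 65, 66, 69}
insert 57 → {52, 57, 59, 62, 64, 65, 66, 69}
insert 68 → {52, 57, 59, 62, 64, 65, 66, 68, 69}
extract-min → 52; now {57, 59, 62, 64, 65, 66, 68, 69}
insert 49 → {49, 57, 59, 62, 64, 65, 66, 68, 69}
extract-min → 49; now {57, 59, 62, 64, 65, 66, 68, 69}
extract-min → 57; now {59, 62, 64, 65, 66, 68, 69}
insert 58 → {58, 59, 62, 64, 65, 66, 68, 69}
insert 70 → {58, 59, 62, 64, 65, 66, 68, 69, 70}
extract-min → 58; now {59, 62, 64, 65, 66, 68, 69, 70}
extract-min → 59; now {62, 64, 65, 66, 68, 69, 70}
extract-min → 62; now {64, 65, 66, 68, 69, 70}

priority queue: 61, 48, 44, 47, 43, 54, 56, 52, 49, 57, 58, 59, 62; FIFO queue: 64, 61, 48, 59, 66, 44, 47, 43, 54, 56, 62, 69, 52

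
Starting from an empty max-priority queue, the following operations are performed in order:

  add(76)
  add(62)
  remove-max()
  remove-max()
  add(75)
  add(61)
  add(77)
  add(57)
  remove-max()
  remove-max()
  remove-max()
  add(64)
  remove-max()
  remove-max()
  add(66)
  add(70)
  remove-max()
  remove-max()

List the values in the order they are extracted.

insert 76 → {76}
insert 62 → {76, 62}
remove-max → 76; now {62}
remove-max → 62; now {}
insert 75 → {75}
insert 61 → {75, 61}
insert 77 → {77, 75, 61}
insert 57 → {77, 75, 61, 57}
remove-max → 77; now {75, 61, 57}
remove-max → 75; now {61, 57}
remove-max → 61; now {57}
insert 64 → {64, 57}
remove-max → 64; now {57}
remove-max → 57; now {}
insert 66 → {66}
insert 70 → {70, 66}
remove-max → 70; now {66}
remove-max → 66; now {}

76 → 62 → 77 → 75 → 61 → 64 → 57 → 70 → 66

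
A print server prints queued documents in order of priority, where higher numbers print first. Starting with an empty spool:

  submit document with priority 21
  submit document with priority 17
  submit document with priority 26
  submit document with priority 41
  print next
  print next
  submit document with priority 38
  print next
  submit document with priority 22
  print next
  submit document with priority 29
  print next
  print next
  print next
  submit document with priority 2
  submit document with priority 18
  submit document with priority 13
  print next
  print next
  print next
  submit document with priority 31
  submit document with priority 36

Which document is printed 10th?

insert 21 → {21}
insert 17 → {21, 17}
insert 26 → {26, 21, 17}
insert 41 → {41, 26, 21, 17}
print next → 41; now {26, 21, 17}
print next → 26; now {21, 17}
insert 38 → {38, 21, 17}
print next → 38; now {21, 17}
insert 22 → {22, 21, 17}
print next → 22; now {21, 17}
insert 29 → {29, 21, 17}
print next → 29; now {21, 17}
print next → 21; now {17}
print next → 17; now {}
insert 2 → {2}
insert 18 → {18, 2}
insert 13 → {18, 13, 2}
print next → 18; now {13, 2}
print next → 13; now {2}
print next → 2; now {}
insert 31 → {31}
insert 36 → {36, 31}

2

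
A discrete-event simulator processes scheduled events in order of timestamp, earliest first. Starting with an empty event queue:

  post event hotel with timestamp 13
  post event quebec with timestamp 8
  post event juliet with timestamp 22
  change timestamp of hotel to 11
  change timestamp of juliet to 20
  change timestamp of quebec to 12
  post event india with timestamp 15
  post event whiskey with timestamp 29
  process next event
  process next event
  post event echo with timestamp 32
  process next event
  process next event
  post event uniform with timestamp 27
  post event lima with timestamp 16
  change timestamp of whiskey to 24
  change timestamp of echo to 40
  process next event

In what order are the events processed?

add hotel (timestamp 13) → {hotel:13}
add quebec (timestamp 8) → {quebec:8, hotel:13}
add juliet (timestamp 22) → {quebec:8, hotel:13, juliet:22}
update hotel to timestamp 11 → {quebec:8, hotel:11, juliet:22}
update juliet to timestamp 20 → {quebec:8, hotel:11, juliet:20}
update quebec to timestamp 12 → {hotel:11, quebec:12, juliet:20}
add india (timestamp 15) → {hotel:11, quebec:12, india:15, juliet:20}
add whiskey (timestamp 29) → {hotel:11, quebec:12, india:15, juliet:20, whiskey:29}
process next event → hotel; now {quebec:12, india:15, juliet:20, whiskey:29}
process next event → quebec; now {india:15, juliet:20, whiskey:29}
add echo (timestamp 32) → {india:15, juliet:20, whiskey:29, echo:32}
process next event → india; now {juliet:20, whiskey:29, echo:32}
process next event → juliet; now {whiskey:29, echo:32}
add uniform (timestamp 27) → {uniform:27, whiskey:29, echo:32}
add lima (timestamp 16) → {lima:16, uniform:27, whiskey:29, echo:32}
update whiskey to timestamp 24 → {lima:16, whiskey:24, uniform:27, echo:32}
update echo to timestamp 40 → {lima:16, whiskey:24, uniform:27, echo:40}
process next event → lima; now {whiskey:24, uniform:27, echo:40}

hotel → quebec → india → juliet → lima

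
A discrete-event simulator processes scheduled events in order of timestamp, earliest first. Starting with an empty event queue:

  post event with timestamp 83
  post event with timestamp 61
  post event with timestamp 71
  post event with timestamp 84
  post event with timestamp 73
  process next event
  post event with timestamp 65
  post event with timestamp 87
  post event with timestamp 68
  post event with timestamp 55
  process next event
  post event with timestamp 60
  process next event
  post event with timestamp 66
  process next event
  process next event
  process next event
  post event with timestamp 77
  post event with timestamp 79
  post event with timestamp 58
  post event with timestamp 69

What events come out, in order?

insert 83 → {83}
insert 61 → {61, 83}
insert 71 → {61, 71, 83}
insert 84 → {61, 71, 83, 84}
insert 73 → {61, 71, 73, 83, 84}
process next event → 61; now {71, 73, 83, 84}
insert 65 → {65, 71, 73, 83, 84}
insert 87 → {65, 71, 73, 83, 84, 87}
insert 68 → {65, 68, 71, 73, 83, 84, 87}
insert 55 → {55, 65, 68, 71, 73, 83, 84, 87}
process next event → 55; now {65, 68, 71, 73, 83, 84, 87}
insert 60 → {60, 65, 68, 71, 73, 83, 84, 87}
process next event → 60; now {65, 68, 71, 73, 83, 84, 87}
insert 66 → {65, 66, 68, 71, 73, 83, 84, 87}
process next event → 65; now {66, 68, 71, 73, 83, 84, 87}
process next event → 66; now {68, 71, 73, 83, 84, 87}
process next event → 68; now {71, 73, 83, 84, 87}
insert 77 → {71, 73, 77, 83, 84, 87}
insert 79 → {71, 73, 77, 79, 83, 84, 87}
insert 58 → {58, 71, 73, 77, 79, 83, 84, 87}
insert 69 → {58, 69, 71, 73, 77, 79, 83, 84, 87}

[61, 55, 60, 65, 66, 68]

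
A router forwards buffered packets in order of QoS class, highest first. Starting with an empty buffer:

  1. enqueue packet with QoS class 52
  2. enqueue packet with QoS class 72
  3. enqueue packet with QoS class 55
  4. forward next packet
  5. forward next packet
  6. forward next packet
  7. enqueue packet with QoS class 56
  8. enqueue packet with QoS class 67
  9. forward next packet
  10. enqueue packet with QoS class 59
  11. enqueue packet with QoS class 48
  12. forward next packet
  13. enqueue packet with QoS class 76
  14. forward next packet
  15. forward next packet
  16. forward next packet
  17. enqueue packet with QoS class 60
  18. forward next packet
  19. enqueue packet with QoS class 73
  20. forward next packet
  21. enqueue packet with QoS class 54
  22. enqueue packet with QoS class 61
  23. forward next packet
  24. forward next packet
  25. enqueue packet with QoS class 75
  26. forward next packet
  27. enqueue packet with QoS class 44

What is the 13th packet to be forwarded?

75

insert 52 → {52}
insert 72 → {72, 52}
insert 55 → {72, 55, 52}
forward next packet → 72; now {55, 52}
forward next packet → 55; now {52}
forward next packet → 52; now {}
insert 56 → {56}
insert 67 → {67, 56}
forward next packet → 67; now {56}
insert 59 → {59, 56}
insert 48 → {59, 56, 48}
forward next packet → 59; now {56, 48}
insert 76 → {76, 56, 48}
forward next packet → 76; now {56, 48}
forward next packet → 56; now {48}
forward next packet → 48; now {}
insert 60 → {60}
forward next packet → 60; now {}
insert 73 → {73}
forward next packet → 73; now {}
insert 54 → {54}
insert 61 → {61, 54}
forward next packet → 61; now {54}
forward next packet → 54; now {}
insert 75 → {75}
forward next packet → 75; now {}
insert 44 → {44}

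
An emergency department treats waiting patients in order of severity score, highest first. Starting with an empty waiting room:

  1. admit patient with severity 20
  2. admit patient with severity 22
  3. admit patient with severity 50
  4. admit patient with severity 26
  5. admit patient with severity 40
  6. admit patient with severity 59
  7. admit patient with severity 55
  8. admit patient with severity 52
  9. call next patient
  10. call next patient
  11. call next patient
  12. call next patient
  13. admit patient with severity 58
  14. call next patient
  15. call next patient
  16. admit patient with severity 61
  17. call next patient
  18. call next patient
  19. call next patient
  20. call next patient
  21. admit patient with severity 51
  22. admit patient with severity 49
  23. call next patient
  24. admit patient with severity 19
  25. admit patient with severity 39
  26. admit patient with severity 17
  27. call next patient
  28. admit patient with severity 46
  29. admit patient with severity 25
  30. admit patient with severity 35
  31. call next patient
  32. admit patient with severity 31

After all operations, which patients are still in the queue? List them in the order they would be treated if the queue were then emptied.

insert 20 → {20}
insert 22 → {22, 20}
insert 50 → {50, 22, 20}
insert 26 → {50, 26, 22, 20}
insert 40 → {50, 40, 26, 22, 20}
insert 59 → {59, 50, 40, 26, 22, 20}
insert 55 → {59, 55, 50, 40, 26, 22, 20}
insert 52 → {59, 55, 52, 50, 40, 26, 22, 20}
call next patient → 59; now {55, 52, 50, 40, 26, 22, 20}
call next patient → 55; now {52, 50, 40, 26, 22, 20}
call next patient → 52; now {50, 40, 26, 22, 20}
call next patient → 50; now {40, 26, 22, 20}
insert 58 → {58, 40, 26, 22, 20}
call next patient → 58; now {40, 26, 22, 20}
call next patient → 40; now {26, 22, 20}
insert 61 → {61, 26, 22, 20}
call next patient → 61; now {26, 22, 20}
call next patient → 26; now {22, 20}
call next patient → 22; now {20}
call next patient → 20; now {}
insert 51 → {51}
insert 49 → {51, 49}
call next patient → 51; now {49}
insert 19 → {49, 19}
insert 39 → {49, 39, 19}
insert 17 → {49, 39, 19, 17}
call next patient → 49; now {39, 19, 17}
insert 46 → {46, 39, 19, 17}
insert 25 → {46, 39, 25, 19, 17}
insert 35 → {46, 39, 35, 25, 19, 17}
call next patient → 46; now {39, 35, 25, 19, 17}
insert 31 → {39, 35, 31, 25, 19, 17}

39 → 35 → 31 → 25 → 19 → 17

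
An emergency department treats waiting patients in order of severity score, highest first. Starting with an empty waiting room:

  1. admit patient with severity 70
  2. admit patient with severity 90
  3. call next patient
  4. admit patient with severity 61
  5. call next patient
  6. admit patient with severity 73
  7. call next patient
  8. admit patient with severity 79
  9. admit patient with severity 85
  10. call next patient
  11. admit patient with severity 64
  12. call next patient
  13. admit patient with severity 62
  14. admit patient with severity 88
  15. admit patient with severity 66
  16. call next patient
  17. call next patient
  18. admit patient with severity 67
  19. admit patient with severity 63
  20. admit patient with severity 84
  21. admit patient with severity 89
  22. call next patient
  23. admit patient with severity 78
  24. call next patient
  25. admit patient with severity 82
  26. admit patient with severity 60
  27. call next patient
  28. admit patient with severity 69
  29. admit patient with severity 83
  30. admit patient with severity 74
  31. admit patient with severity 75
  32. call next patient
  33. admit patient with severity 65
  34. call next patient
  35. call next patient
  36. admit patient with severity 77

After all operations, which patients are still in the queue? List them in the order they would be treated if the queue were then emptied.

77, 74, 69, 67, 65, 64, 63, 62, 61, 60

insert 70 → {70}
insert 90 → {90, 70}
call next patient → 90; now {70}
insert 61 → {70, 61}
call next patient → 70; now {61}
insert 73 → {73, 61}
call next patient → 73; now {61}
insert 79 → {79, 61}
insert 85 → {85, 79, 61}
call next patient → 85; now {79, 61}
insert 64 → {79, 64, 61}
call next patient → 79; now {64, 61}
insert 62 → {64, 62, 61}
insert 88 → {88, 64, 62, 61}
insert 66 → {88, 66, 64, 62, 61}
call next patient → 88; now {66, 64, 62, 61}
call next patient → 66; now {64, 62, 61}
insert 67 → {67, 64, 62, 61}
insert 63 → {67, 64, 63, 62, 61}
insert 84 → {84, 67, 64, 63, 62, 61}
insert 89 → {89, 84, 67, 64, 63, 62, 61}
call next patient → 89; now {84, 67, 64, 63, 62, 61}
insert 78 → {84, 78, 67, 64, 63, 62, 61}
call next patient → 84; now {78, 67, 64, 63, 62, 61}
insert 82 → {82, 78, 67, 64, 63, 62, 61}
insert 60 → {82, 78, 67, 64, 63, 62, 61, 60}
call next patient → 82; now {78, 67, 64, 63, 62, 61, 60}
insert 69 → {78, 69, 67, 64, 63, 62, 61, 60}
insert 83 → {83, 78, 69, 67, 64, 63, 62, 61, 60}
insert 74 → {83, 78, 74, 69, 67, 64, 63, 62, 61, 60}
insert 75 → {83, 78, 75, 74, 69, 67, 64, 63, 62, 61, 60}
call next patient → 83; now {78, 75, 74, 69, 67, 64, 63, 62, 61, 60}
insert 65 → {78, 75, 74, 69, 67, 65, 64, 63, 62, 61, 60}
call next patient → 78; now {75, 74, 69, 67, 65, 64, 63, 62, 61, 60}
call next patient → 75; now {74, 69, 67, 65, 64, 63, 62, 61, 60}
insert 77 → {77, 74, 69, 67, 65, 64, 63, 62, 61, 60}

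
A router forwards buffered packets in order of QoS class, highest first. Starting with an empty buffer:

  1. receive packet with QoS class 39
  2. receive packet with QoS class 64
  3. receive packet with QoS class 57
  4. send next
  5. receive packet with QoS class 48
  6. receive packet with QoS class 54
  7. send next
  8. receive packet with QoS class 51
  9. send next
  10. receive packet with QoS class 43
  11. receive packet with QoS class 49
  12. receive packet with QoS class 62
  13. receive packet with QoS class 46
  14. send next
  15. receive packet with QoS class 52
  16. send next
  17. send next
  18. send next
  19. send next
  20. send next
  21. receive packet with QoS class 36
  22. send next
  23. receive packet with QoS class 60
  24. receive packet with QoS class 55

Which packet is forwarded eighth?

48

insert 39 → {39}
insert 64 → {64, 39}
insert 57 → {64, 57, 39}
send next → 64; now {57, 39}
insert 48 → {57, 48, 39}
insert 54 → {57, 54, 48, 39}
send next → 57; now {54, 48, 39}
insert 51 → {54, 51, 48, 39}
send next → 54; now {51, 48, 39}
insert 43 → {51, 48, 43, 39}
insert 49 → {51, 49, 48, 43, 39}
insert 62 → {62, 51, 49, 48, 43, 39}
insert 46 → {62, 51, 49, 48, 46, 43, 39}
send next → 62; now {51, 49, 48, 46, 43, 39}
insert 52 → {52, 51, 49, 48, 46, 43, 39}
send next → 52; now {51, 49, 48, 46, 43, 39}
send next → 51; now {49, 48, 46, 43, 39}
send next → 49; now {48, 46, 43, 39}
send next → 48; now {46, 43, 39}
send next → 46; now {43, 39}
insert 36 → {43, 39, 36}
send next → 43; now {39, 36}
insert 60 → {60, 39, 36}
insert 55 → {60, 55, 39, 36}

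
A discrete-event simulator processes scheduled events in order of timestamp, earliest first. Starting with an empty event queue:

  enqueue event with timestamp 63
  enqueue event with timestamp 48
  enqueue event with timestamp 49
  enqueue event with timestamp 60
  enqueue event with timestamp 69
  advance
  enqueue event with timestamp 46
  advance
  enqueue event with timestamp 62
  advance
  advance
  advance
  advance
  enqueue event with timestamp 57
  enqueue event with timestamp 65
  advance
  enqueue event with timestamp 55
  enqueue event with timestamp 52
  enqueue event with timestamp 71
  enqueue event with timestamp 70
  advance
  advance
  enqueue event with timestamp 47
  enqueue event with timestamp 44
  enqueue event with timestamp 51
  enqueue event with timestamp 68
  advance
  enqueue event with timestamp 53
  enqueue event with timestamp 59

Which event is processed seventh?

57

insert 63 → {63}
insert 48 → {48, 63}
insert 49 → {48, 49, 63}
insert 60 → {48, 49, 60, 63}
insert 69 → {48, 49, 60, 63, 69}
advance → 48; now {49, 60, 63, 69}
insert 46 → {46, 49, 60, 63, 69}
advance → 46; now {49, 60, 63, 69}
insert 62 → {49, 60, 62, 63, 69}
advance → 49; now {60, 62, 63, 69}
advance → 60; now {62, 63, 69}
advance → 62; now {63, 69}
advance → 63; now {69}
insert 57 → {57, 69}
insert 65 → {57, 65, 69}
advance → 57; now {65, 69}
insert 55 → {55, 65, 69}
insert 52 → {52, 55, 65, 69}
insert 71 → {52, 55, 65, 69, 71}
insert 70 → {52, 55, 65, 69, 70, 71}
advance → 52; now {55, 65, 69, 70, 71}
advance → 55; now {65, 69, 70, 71}
insert 47 → {47, 65, 69, 70, 71}
insert 44 → {44, 47, 65, 69, 70, 71}
insert 51 → {44, 47, 51, 65, 69, 70, 71}
insert 68 → {44, 47, 51, 65, 68, 69, 70, 71}
advance → 44; now {47, 51, 65, 68, 69, 70, 71}
insert 53 → {47, 51, 53, 65, 68, 69, 70, 71}
insert 59 → {47, 51, 53, 59, 65, 68, 69, 70, 71}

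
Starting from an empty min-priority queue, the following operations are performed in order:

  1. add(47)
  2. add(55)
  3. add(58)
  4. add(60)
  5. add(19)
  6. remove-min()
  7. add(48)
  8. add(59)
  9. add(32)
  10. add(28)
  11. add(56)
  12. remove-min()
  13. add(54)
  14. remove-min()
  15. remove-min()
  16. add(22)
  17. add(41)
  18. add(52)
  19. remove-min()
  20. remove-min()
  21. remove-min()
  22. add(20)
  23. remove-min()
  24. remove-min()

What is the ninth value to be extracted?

52

insert 47 → {47}
insert 55 → {47, 55}
insert 58 → {47, 55, 58}
insert 60 → {47, 55, 58, 60}
insert 19 → {19, 47, 55, 58, 60}
remove-min → 19; now {47, 55, 58, 60}
insert 48 → {47, 48, 55, 58, 60}
insert 59 → {47, 48, 55, 58, 59, 60}
insert 32 → {32, 47, 48, 55, 58, 59, 60}
insert 28 → {28, 32, 47, 48, 55, 58, 59, 60}
insert 56 → {28, 32, 47, 48, 55, 56, 58, 59, 60}
remove-min → 28; now {32, 47, 48, 55, 56, 58, 59, 60}
insert 54 → {32, 47, 48, 54, 55, 56, 58, 59, 60}
remove-min → 32; now {47, 48, 54, 55, 56, 58, 59, 60}
remove-min → 47; now {48, 54, 55, 56, 58, 59, 60}
insert 22 → {22, 48, 54, 55, 56, 58, 59, 60}
insert 41 → {22, 41, 48, 54, 55, 56, 58, 59, 60}
insert 52 → {22, 41, 48, 52, 54, 55, 56, 58, 59, 60}
remove-min → 22; now {41, 48, 52, 54, 55, 56, 58, 59, 60}
remove-min → 41; now {48, 52, 54, 55, 56, 58, 59, 60}
remove-min → 48; now {52, 54, 55, 56, 58, 59, 60}
insert 20 → {20, 52, 54, 55, 56, 58, 59, 60}
remove-min → 20; now {52, 54, 55, 56, 58, 59, 60}
remove-min → 52; now {54, 55, 56, 58, 59, 60}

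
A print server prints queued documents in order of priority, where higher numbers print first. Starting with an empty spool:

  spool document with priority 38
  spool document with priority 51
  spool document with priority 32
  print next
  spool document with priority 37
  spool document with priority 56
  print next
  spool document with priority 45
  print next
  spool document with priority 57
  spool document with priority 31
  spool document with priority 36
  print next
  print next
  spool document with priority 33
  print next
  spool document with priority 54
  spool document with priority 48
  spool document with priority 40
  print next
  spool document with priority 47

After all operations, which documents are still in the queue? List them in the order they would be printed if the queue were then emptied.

insert 38 → {38}
insert 51 → {51, 38}
insert 32 → {51, 38, 32}
print next → 51; now {38, 32}
insert 37 → {38, 37, 32}
insert 56 → {56, 38, 37, 32}
print next → 56; now {38, 37, 32}
insert 45 → {45, 38, 37, 32}
print next → 45; now {38, 37, 32}
insert 57 → {57, 38, 37, 32}
insert 31 → {57, 38, 37, 32, 31}
insert 36 → {57, 38, 37, 36, 32, 31}
print next → 57; now {38, 37, 36, 32, 31}
print next → 38; now {37, 36, 32, 31}
insert 33 → {37, 36, 33, 32, 31}
print next → 37; now {36, 33, 32, 31}
insert 54 → {54, 36, 33, 32, 31}
insert 48 → {54, 48, 36, 33, 32, 31}
insert 40 → {54, 48, 40, 36, 33, 32, 31}
print next → 54; now {48, 40, 36, 33, 32, 31}
insert 47 → {48, 47, 40, 36, 33, 32, 31}

48 → 47 → 40 → 36 → 33 → 32 → 31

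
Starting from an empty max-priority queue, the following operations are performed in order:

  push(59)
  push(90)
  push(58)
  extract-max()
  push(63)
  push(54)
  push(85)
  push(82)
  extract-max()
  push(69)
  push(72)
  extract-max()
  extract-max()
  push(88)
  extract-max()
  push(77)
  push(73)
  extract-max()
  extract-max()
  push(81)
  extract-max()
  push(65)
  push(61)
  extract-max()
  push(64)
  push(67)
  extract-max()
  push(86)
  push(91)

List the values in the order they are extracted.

insert 59 → {59}
insert 90 → {90, 59}
insert 58 → {90, 59, 58}
extract-max → 90; now {59, 58}
insert 63 → {63, 59, 58}
insert 54 → {63, 59, 58, 54}
insert 85 → {85, 63, 59, 58, 54}
insert 82 → {85, 82, 63, 59, 58, 54}
extract-max → 85; now {82, 63, 59, 58, 54}
insert 69 → {82, 69, 63, 59, 58, 54}
insert 72 → {82, 72, 69, 63, 59, 58, 54}
extract-max → 82; now {72, 69, 63, 59, 58, 54}
extract-max → 72; now {69, 63, 59, 58, 54}
insert 88 → {88, 69, 63, 59, 58, 54}
extract-max → 88; now {69, 63, 59, 58, 54}
insert 77 → {77, 69, 63, 59, 58, 54}
insert 73 → {77, 73, 69, 63, 59, 58, 54}
extract-max → 77; now {73, 69, 63, 59, 58, 54}
extract-max → 73; now {69, 63, 59, 58, 54}
insert 81 → {81, 69, 63, 59, 58, 54}
extract-max → 81; now {69, 63, 59, 58, 54}
insert 65 → {69, 65, 63, 59, 58, 54}
insert 61 → {69, 65, 63, 61, 59, 58, 54}
extract-max → 69; now {65, 63, 61, 59, 58, 54}
insert 64 → {65, 64, 63, 61, 59, 58, 54}
insert 67 → {67, 65, 64, 63, 61, 59, 58, 54}
extract-max → 67; now {65, 64, 63, 61, 59, 58, 54}
insert 86 → {86, 65, 64, 63, 61, 59, 58, 54}
insert 91 → {91, 86, 65, 64, 63, 61, 59, 58, 54}

90 → 85 → 82 → 72 → 88 → 77 → 73 → 81 → 69 → 67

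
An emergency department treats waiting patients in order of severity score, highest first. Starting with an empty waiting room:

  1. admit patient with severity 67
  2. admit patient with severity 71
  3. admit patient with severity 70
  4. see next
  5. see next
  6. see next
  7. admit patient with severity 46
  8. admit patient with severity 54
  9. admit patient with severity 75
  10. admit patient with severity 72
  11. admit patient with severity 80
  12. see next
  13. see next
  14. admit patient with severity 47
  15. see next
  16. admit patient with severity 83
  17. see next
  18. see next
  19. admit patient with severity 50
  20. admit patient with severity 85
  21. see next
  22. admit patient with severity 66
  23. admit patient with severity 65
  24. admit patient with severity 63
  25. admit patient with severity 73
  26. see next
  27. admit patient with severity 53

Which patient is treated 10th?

insert 67 → {67}
insert 71 → {71, 67}
insert 70 → {71, 70, 67}
see next → 71; now {70, 67}
see next → 70; now {67}
see next → 67; now {}
insert 46 → {46}
insert 54 → {54, 46}
insert 75 → {75, 54, 46}
insert 72 → {75, 72, 54, 46}
insert 80 → {80, 75, 72, 54, 46}
see next → 80; now {75, 72, 54, 46}
see next → 75; now {72, 54, 46}
insert 47 → {72, 54, 47, 46}
see next → 72; now {54, 47, 46}
insert 83 → {83, 54, 47, 46}
see next → 83; now {54, 47, 46}
see next → 54; now {47, 46}
insert 50 → {50, 47, 46}
insert 85 → {85, 50, 47, 46}
see next → 85; now {50, 47, 46}
insert 66 → {66, 50, 47, 46}
insert 65 → {66, 65, 50, 47, 46}
insert 63 → {66, 65, 63, 50, 47, 46}
insert 73 → {73, 66, 65, 63, 50, 47, 46}
see next → 73; now {66, 65, 63, 50, 47, 46}
insert 53 → {66, 65, 63, 53, 50, 47, 46}

73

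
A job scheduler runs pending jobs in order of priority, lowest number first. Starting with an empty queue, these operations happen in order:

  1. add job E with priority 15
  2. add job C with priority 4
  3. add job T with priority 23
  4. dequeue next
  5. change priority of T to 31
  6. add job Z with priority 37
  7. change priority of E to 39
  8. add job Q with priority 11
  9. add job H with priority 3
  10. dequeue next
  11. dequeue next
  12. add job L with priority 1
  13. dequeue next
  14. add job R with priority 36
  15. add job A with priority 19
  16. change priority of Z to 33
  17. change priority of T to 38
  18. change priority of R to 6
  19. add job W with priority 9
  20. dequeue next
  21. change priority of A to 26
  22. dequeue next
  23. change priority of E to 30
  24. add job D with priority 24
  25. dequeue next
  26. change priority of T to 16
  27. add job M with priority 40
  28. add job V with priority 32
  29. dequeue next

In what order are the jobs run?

add E (priority 15) → {E:15}
add C (priority 4) → {C:4, E:15}
add T (priority 23) → {C:4, E:15, T:23}
dequeue next → C; now {E:15, T:23}
update T to priority 31 → {E:15, T:31}
add Z (priority 37) → {E:15, T:31, Z:37}
update E to priority 39 → {T:31, Z:37, E:39}
add Q (priority 11) → {Q:11, T:31, Z:37, E:39}
add H (priority 3) → {H:3, Q:11, T:31, Z:37, E:39}
dequeue next → H; now {Q:11, T:31, Z:37, E:39}
dequeue next → Q; now {T:31, Z:37, E:39}
add L (priority 1) → {L:1, T:31, Z:37, E:39}
dequeue next → L; now {T:31, Z:37, E:39}
add R (priority 36) → {T:31, R:36, Z:37, E:39}
add A (priority 19) → {A:19, T:31, R:36, Z:37, E:39}
update Z to priority 33 → {A:19, T:31, Z:33, R:36, E:39}
update T to priority 38 → {A:19, Z:33, R:36, T:38, E:39}
update R to priority 6 → {R:6, A:19, Z:33, T:38, E:39}
add W (priority 9) → {R:6, W:9, A:19, Z:33, T:38, E:39}
dequeue next → R; now {W:9, A:19, Z:33, T:38, E:39}
update A to priority 26 → {W:9, A:26, Z:33, T:38, E:39}
dequeue next → W; now {A:26, Z:33, T:38, E:39}
update E to priority 30 → {A:26, E:30, Z:33, T:38}
add D (priority 24) → {D:24, A:26, E:30, Z:33, T:38}
dequeue next → D; now {A:26, E:30, Z:33, T:38}
update T to priority 16 → {T:16, A:26, E:30, Z:33}
add M (priority 40) → {T:16, A:26, E:30, Z:33, M:40}
add V (priority 32) → {T:16, A:26, E:30, V:32, Z:33, M:40}
dequeue next → T; now {A:26, E:30, V:32, Z:33, M:40}

C, H, Q, L, R, W, D, T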